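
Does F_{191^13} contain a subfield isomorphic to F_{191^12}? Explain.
No: F_{191^12} is not a subfield of F_{191^13}

F_{p^m} embeds in F_{p^n} iff m | n. Here 12 ∤ 13 (since 13 = 1·12 + 1 with remainder 1 ≠ 0), so F_{191^12} is not a subfield of F_{191^13}. Equivalently: if it were, the tower law would give 12 = [F_{191^12}:F_191] dividing [F_{191^13}:F_191] = 13, contradiction.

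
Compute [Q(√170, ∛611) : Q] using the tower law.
[Q(√170, ∛611) : Q] = 6

Let L = Q(√170, ∛611). Since Q(√170) ⊂ L and [Q(√170):Q] = 2, the tower law gives 2 | [L:Q]. Likewise Q(∛611) ⊂ L with [Q(∛611):Q] = 3 (because 611 is not a perfect cube), so 3 | [L:Q]. As gcd(2,3) = 1, [L:Q] is divisible by 6. Conversely L is generated over Q by √170 and ∛611, so [L:Q] ≤ 2·3 = 6. Therefore [Q(√170, ∛611) : Q] = 6.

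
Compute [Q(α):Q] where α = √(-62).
[Q(α):Q] = 2

[Q(α):Q] equals the degree of the minimal polynomial of α. Here α^2 = -62 and x^2 + 62 is irreducible (d = -62 is squarefree, ≠ 1, hence not a square), so deg(m_α) = 2. Thus [Q(α):Q] = 2.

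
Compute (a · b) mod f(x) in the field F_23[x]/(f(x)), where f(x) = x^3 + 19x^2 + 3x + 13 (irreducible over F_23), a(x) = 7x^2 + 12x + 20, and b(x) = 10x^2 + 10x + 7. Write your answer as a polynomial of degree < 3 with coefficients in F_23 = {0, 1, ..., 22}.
a · b ≡ 15x^2 + 11x + 10 (mod f(x))

Multiply in F_23[x]: a(x)·b(x) = (7x^2 + 12x + 20)·(10x^2 + 10x + 7) = x^4 + 6x^3 + x^2 + 8x + 2. This has degree ≥ 3, so divide by f(x) over F_23: x^4 + 6x^3 + x^2 + 8x + 2 = (x + 10)·(x^3 + 19x^2 + 3x + 13) + (15x^2 + 11x + 10). Hence a·b ≡ 15x^2 + 11x + 10 (mod f). (F_23[x]/(f) is a field with 23^3 = 12167 elements since f is irreducible of degree 3.)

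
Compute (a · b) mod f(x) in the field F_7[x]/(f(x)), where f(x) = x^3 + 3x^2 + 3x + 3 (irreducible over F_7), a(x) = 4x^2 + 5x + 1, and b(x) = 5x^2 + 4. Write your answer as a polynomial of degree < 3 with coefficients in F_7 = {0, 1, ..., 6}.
a · b ≡ 3x^2 + 2x + 4 (mod f(x))

Multiply in F_7[x]: a(x)·b(x) = (4x^2 + 5x + 1)·(5x^2 + 4) = 6x^4 + 4x^3 + 6x + 4. This has degree ≥ 3, so divide by f(x) over F_7: 6x^4 + 4x^3 + 6x + 4 = (6x)·(x^3 + 3x^2 + 3x + 3) + (3x^2 + 2x + 4). Hence a·b ≡ 3x^2 + 2x + 4 (mod f). (F_7[x]/(f) is a field with 7^3 = 343 elements since f is irreducible of degree 3.)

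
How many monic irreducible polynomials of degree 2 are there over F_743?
There are 275653 monic irreducible polynomials of degree 2 over F_743

Each element of F_{743^2} that lies in no proper subfield is a root of exactly one monic irreducible of degree 2 over F_743, and each such polynomial has 2 distinct roots in F_{743^2}. By Möbius inversion the count is N_743(2) = (1/2) Σ_{d|2} μ(2/d) · 743^d = (1/2)(μ(2)·743^1 + μ(1)·743^2) = 551306/2 = 275653.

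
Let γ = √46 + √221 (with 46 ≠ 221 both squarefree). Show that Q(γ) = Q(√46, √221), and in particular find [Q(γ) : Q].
[Q(γ) : Q] = 4 (equivalently, Q(γ) = Q(√46, √221))

Obviously Q(γ) ⊆ Q(√46, √221), and [Q(√46, √221):Q] = 4 (since 46, 221 are distinct squarefree integers > 1 with 10166 not a perfect square). To show equality we compute the minimal polynomial of γ. From γ = √46 + √221: γ^2 = 46 + 2√(10166) + 221 = 267 + 2√(10166), so γ^2 - 267 = 2√(10166); squaring, (γ^2 - 267)^2 = 4·10166, i.e. γ^4 - 534γ^2 + 71289 - 40664 = 0, i.e. γ^4 - 534γ^2 + 30625 = 0. So γ is a root of x^4 - 534x^2 + 30625. This polynomial is irreducible over Q: it has no rational root (each ±√46 ± √221 is irrational), and any factorization into two quadratics over Q would force √(10166) ∈ Q (pairing opposite roots) or √46, √221 ∈ Q (other pairings), all impossible. Hence [Q(γ):Q] = 4 = [Q(√46, √221):Q], so Q(γ) = Q(√46, √221).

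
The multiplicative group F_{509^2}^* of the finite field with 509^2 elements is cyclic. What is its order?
|F_{509^2}^*| = 259080

F_{509^2} has 509^2 = 259081 elements; its multiplicative group consists of all nonzero elements, so |F_{509^2}^*| = 259081 - 1 = 259080. (It is cyclic since any finite subgroup of the multiplicative group of a field is cyclic.)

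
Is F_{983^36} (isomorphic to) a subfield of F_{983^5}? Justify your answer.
No: F_{983^36} is not a subfield of F_{983^5}

F_{p^m} embeds in F_{p^n} iff m | n. Here 36 ∤ 5 (since 5 = 0·36 + 5 with remainder 5 ≠ 0), so F_{983^36} is not a subfield of F_{983^5}. Equivalently: if it were, the tower law would give 36 = [F_{983^36}:F_983] dividing [F_{983^5}:F_983] = 5, contradiction.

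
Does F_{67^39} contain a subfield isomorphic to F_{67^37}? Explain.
No: F_{67^37} is not a subfield of F_{67^39}

F_{p^m} embeds in F_{p^n} iff m | n. Here 37 ∤ 39 (since 39 = 1·37 + 2 with remainder 2 ≠ 0), so F_{67^37} is not a subfield of F_{67^39}. Equivalently: if it were, the tower law would give 37 = [F_{67^37}:F_67] dividing [F_{67^39}:F_67] = 39, contradiction.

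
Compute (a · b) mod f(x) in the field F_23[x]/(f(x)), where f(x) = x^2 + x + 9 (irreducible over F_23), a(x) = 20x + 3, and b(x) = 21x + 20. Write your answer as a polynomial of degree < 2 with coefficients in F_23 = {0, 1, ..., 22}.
a · b ≡ 20x + 6 (mod f(x))

Multiply in F_23[x]: a(x)·b(x) = (20x + 3)·(21x + 20) = 6x^2 + 3x + 14. This has degree ≥ 2, so divide by f(x) over F_23: 6x^2 + 3x + 14 = (6)·(x^2 + x + 9) + (20x + 6). Hence a·b ≡ 20x + 6 (mod f). (F_23[x]/(f) is a field with 23^2 = 529 elements since f is irreducible of degree 2.)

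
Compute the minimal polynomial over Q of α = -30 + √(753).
m_α(x) = x^2 + 60x + 147

From α + 30 = √(753), squaring gives (α + 30)^2 = 753, i.e. α^2 + 60α + 900 = 753, so α^2 + 60α + 147 = 0. The discriminant of x^2 + 60x + 147 is (60)^2 - 4·(147) = 3600 - 588 = 3012, and 4·(753) is not a perfect square in Q since 753 is squarefree and ≠ 1. Hence x^2 + 60x + 147 is irreducible over Q and is the minimal polynomial of α.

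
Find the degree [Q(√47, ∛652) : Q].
[Q(√47, ∛652) : Q] = 6

Let L = Q(√47, ∛652). Since Q(√47) ⊂ L and [Q(√47):Q] = 2, the tower law gives 2 | [L:Q]. Likewise Q(∛652) ⊂ L with [Q(∛652):Q] = 3 (because 652 is not a perfect cube), so 3 | [L:Q]. As gcd(2,3) = 1, [L:Q] is divisible by 6. Conversely L is generated over Q by √47 and ∛652, so [L:Q] ≤ 2·3 = 6. Therefore [Q(√47, ∛652) : Q] = 6.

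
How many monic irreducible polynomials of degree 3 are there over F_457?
There are 31814512 monic irreducible polynomials of degree 3 over F_457

Each element of F_{457^3} that lies in no proper subfield is a root of exactly one monic irreducible of degree 3 over F_457, and each such polynomial has 3 distinct roots in F_{457^3}. By Möbius inversion the count is N_457(3) = (1/3) Σ_{d|3} μ(3/d) · 457^d = (1/3)(μ(3)·457^1 + μ(1)·457^3) = 95443536/3 = 31814512.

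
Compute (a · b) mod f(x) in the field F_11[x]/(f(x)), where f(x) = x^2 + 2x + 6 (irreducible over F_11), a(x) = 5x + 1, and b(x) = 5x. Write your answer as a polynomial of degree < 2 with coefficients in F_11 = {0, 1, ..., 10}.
a · b ≡ 10x + 4 (mod f(x))

Multiply in F_11[x]: a(x)·b(x) = (5x + 1)·(5x) = 3x^2 + 5x. This has degree ≥ 2, so divide by f(x) over F_11: 3x^2 + 5x = (3)·(x^2 + 2x + 6) + (10x + 4). Hence a·b ≡ 10x + 4 (mod f). (F_11[x]/(f) is a field with 11^2 = 121 elements since f is irreducible of degree 2.)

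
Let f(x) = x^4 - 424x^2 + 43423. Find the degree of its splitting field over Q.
[K : Q] = 4

Solving the quadratic in x^2: x^2 = (424 ± √(424^2 - 4·43423))/2 = (424 ± √6084)/2 = (424 ± 78)/2, giving x^2 = 173 or x^2 = 251. So f(x) = (x^2 - 173)(x^2 - 251) and the roots of f are ±√173, ±√251. Hence the splitting field is K = Q(√173, √251). Since 173 and 251 are distinct squarefree integers > 1, their product 43423 is not a perfect square, so √251 ∉ Q(√173). By the tower law [K:Q] = [Q(√173,√251):Q(√173)] · [Q(√173):Q] = 2 · 2 = 4.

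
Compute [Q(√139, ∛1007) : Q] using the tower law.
[Q(√139, ∛1007) : Q] = 6

Let L = Q(√139, ∛1007). Since Q(√139) ⊂ L and [Q(√139):Q] = 2, the tower law gives 2 | [L:Q]. Likewise Q(∛1007) ⊂ L with [Q(∛1007):Q] = 3 (because 1007 is not a perfect cube), so 3 | [L:Q]. As gcd(2,3) = 1, [L:Q] is divisible by 6. Conversely L is generated over Q by √139 and ∛1007, so [L:Q] ≤ 2·3 = 6. Therefore [Q(√139, ∛1007) : Q] = 6.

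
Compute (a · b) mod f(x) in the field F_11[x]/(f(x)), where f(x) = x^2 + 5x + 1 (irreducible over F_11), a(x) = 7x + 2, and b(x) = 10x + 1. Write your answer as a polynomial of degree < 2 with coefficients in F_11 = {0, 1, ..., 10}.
a · b ≡ 7x + 9 (mod f(x))

Multiply in F_11[x]: a(x)·b(x) = (7x + 2)·(10x + 1) = 4x^2 + 5x + 2. This has degree ≥ 2, so divide by f(x) over F_11: 4x^2 + 5x + 2 = (4)·(x^2 + 5x + 1) + (7x + 9). Hence a·b ≡ 7x + 9 (mod f). (F_11[x]/(f) is a field with 11^2 = 121 elements since f is irreducible of degree 2.)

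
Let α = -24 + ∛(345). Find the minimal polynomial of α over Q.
m_α(x) = x^3 + 72x^2 + 1728x + 13479

Set β = α + 24 = ∛(345), so β^3 = 345. Then (α + 24)^3 - 345 = 0, i.e. α is a root of g(x) = (x + 24)^3 - 345 = x^3 + 72x^2 + 1728x + 13479. Since g(x) = h(x + 24) where h(x) = x^3 - 345, and h is irreducible over Q (because 345 is not a perfect cube, so h has no rational root, and a monic cubic with no rational root is irreducible), g is also irreducible (irreducibility is preserved under the substitution x → x + 24). Hence m_α(x) = x^3 + 72x^2 + 1728x + 13479.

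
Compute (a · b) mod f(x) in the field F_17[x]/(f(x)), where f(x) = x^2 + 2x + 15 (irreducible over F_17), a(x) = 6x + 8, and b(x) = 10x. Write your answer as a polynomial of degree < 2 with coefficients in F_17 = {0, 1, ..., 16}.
a · b ≡ 11x + 1 (mod f(x))

Multiply in F_17[x]: a(x)·b(x) = (6x + 8)·(10x) = 9x^2 + 12x. This has degree ≥ 2, so divide by f(x) over F_17: 9x^2 + 12x = (9)·(x^2 + 2x + 15) + (11x + 1). Hence a·b ≡ 11x + 1 (mod f). (F_17[x]/(f) is a field with 17^2 = 289 elements since f is irreducible of degree 2.)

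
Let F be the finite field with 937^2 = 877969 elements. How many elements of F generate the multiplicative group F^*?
There are φ(877968) = 228096 primitive elements

F_q^* is cyclic of order q - 1 = 877968. A cyclic group of order m has exactly φ(m) generators. Here m = 877968 = 2^4 · 3^2 · 7 · 13 · 67, so the number of primitive elements is φ(877968) = 228096.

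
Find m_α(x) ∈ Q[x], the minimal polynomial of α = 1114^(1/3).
m_α(x) = x^3 - 1114

α satisfies α^3 = 1114, so x^3 - 1114 annihilates α. By the rational root test, a rational root p/q (in lowest terms) of x^3 - 1114 would satisfy p^3 = 1114 q^3, forcing q = 1 and p^3 = 1114; but 1114 is not a perfect cube, contradiction. A monic cubic over Q with no rational root is irreducible (any nontrivial factorization would include a linear factor). Hence x^3 - 1114 is the minimal polynomial of α, and in particular [Q(α):Q] = 3.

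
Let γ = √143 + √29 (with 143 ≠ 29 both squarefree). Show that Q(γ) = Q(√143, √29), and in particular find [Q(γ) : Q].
[Q(γ) : Q] = 4 (equivalently, Q(γ) = Q(√143, √29))

Obviously Q(γ) ⊆ Q(√143, √29), and [Q(√143, √29):Q] = 4 (since 143, 29 are distinct squarefree integers > 1 with 4147 not a perfect square). To show equality we compute the minimal polynomial of γ. From γ = √143 + √29: γ^2 = 143 + 2√(4147) + 29 = 172 + 2√(4147), so γ^2 - 172 = 2√(4147); squaring, (γ^2 - 172)^2 = 4·4147, i.e. γ^4 - 344γ^2 + 29584 - 16588 = 0, i.e. γ^4 - 344γ^2 + 12996 = 0. So γ is a root of x^4 - 344x^2 + 12996. This polynomial is irreducible over Q: it has no rational root (each ±√143 ± √29 is irrational), and any factorization into two quadratics over Q would force √(4147) ∈ Q (pairing opposite roots) or √143, √29 ∈ Q (other pairings), all impossible. Hence [Q(γ):Q] = 4 = [Q(√143, √29):Q], so Q(γ) = Q(√143, √29).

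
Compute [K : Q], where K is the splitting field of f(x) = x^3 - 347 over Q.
[K : Q] = 6

The roots of x^3 - 347 are ∛347, ω∛347, ω^2∛347 where ω = e^(2πi/3) is a primitive cube root of unity, so K = Q(∛347, ω). Now [Q(∛347):Q] = 3 (since 347 is not a perfect cube, x^3 - 347 is irreducible) and [Q(ω):Q] = 2. Both 2 and 3 divide [K:Q], and [K:Q] ≤ 3·2 = 6, so [K:Q] = 6. (Equivalently: Q(∛347) ⊂ R but ω ∉ R, so [K : Q(∛347)] = 2.)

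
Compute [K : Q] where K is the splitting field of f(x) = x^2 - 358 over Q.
[K : Q] = 2

f(x) = x^2 - 358 factors as (x - √358)(x + √358). The splitting field is K = Q(√358). Since 358 is squarefree and > 1, it is not a perfect square, so x^2 - 358 is irreducible over Q and [Q(√358) : Q] = 2. Hence [K : Q] = 2.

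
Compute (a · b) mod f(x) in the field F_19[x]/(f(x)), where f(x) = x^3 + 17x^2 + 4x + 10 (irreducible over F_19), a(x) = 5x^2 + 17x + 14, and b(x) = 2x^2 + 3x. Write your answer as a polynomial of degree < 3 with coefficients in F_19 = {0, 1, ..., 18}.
a · b ≡ 6x^2 + 8x + 13 (mod f(x))

Multiply in F_19[x]: a(x)·b(x) = (5x^2 + 17x + 14)·(2x^2 + 3x) = 10x^4 + 11x^3 + 3x^2 + 4x. This has degree ≥ 3, so divide by f(x) over F_19: 10x^4 + 11x^3 + 3x^2 + 4x = (10x + 12)·(x^3 + 17x^2 + 4x + 10) + (6x^2 + 8x + 13). Hence a·b ≡ 6x^2 + 8x + 13 (mod f). (F_19[x]/(f) is a field with 19^3 = 6859 elements since f is irreducible of degree 3.)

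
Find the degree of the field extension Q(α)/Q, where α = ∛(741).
[Q(α):Q] = 3

The minimal polynomial of α is x^3 - 741, irreducible over Q since 741 is not a perfect cube (so x^3 - 741 has no rational root). Hence [Q(α):Q] = deg(m_α) = 3.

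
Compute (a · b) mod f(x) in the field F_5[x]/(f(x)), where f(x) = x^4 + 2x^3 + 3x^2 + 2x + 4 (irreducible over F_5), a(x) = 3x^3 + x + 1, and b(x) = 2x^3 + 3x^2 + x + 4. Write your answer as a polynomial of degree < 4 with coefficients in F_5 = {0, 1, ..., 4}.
a · b ≡ 3x^3 + 2x^2 + x + 2 (mod f(x))

Multiply in F_5[x]: a(x)·b(x) = (3x^3 + x + 1)·(2x^3 + 3x^2 + x + 4) = x^6 + 4x^5 + 2x^3 + 4x^2 + 4. This has degree ≥ 4, so divide by f(x) over F_5: x^6 + 4x^5 + 2x^3 + 4x^2 + 4 = (x^2 + 2x + 3)·(x^4 + 2x^3 + 3x^2 + 2x + 4) + (3x^3 + 2x^2 + x + 2). Hence a·b ≡ 3x^3 + 2x^2 + x + 2 (mod f). (F_5[x]/(f) is a field with 5^4 = 625 elements since f is irreducible of degree 4.)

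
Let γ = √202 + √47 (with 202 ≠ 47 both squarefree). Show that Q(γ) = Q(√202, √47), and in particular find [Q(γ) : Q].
[Q(γ) : Q] = 4 (equivalently, Q(γ) = Q(√202, √47))

Obviously Q(γ) ⊆ Q(√202, √47), and [Q(√202, √47):Q] = 4 (since 202, 47 are distinct squarefree integers > 1 with 9494 not a perfect square). To show equality we compute the minimal polynomial of γ. From γ = √202 + √47: γ^2 = 202 + 2√(9494) + 47 = 249 + 2√(9494), so γ^2 - 249 = 2√(9494); squaring, (γ^2 - 249)^2 = 4·9494, i.e. γ^4 - 498γ^2 + 62001 - 37976 = 0, i.e. γ^4 - 498γ^2 + 24025 = 0. So γ is a root of x^4 - 498x^2 + 24025. This polynomial is irreducible over Q: it has no rational root (each ±√202 ± √47 is irrational), and any factorization into two quadratics over Q would force √(9494) ∈ Q (pairing opposite roots) or √202, √47 ∈ Q (other pairings), all impossible. Hence [Q(γ):Q] = 4 = [Q(√202, √47):Q], so Q(γ) = Q(√202, √47).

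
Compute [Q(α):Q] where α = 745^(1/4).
[Q(α):Q] = 4

α is a root of x^4 - 745. By Eisenstein's criterion at the prime p = 5 (which divides the constant term 745 but p^2 = 25 does not, since 745 is squarefree), x^4 - 745 is irreducible over Q. Hence [Q(α):Q] = 4.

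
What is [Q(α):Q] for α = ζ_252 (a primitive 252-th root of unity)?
[Q(α):Q] = 72

The minimal polynomial of ζ_252 over Q is the 252-th cyclotomic polynomial Φ_252(x), which is irreducible over Q and has degree φ(252) = 72. Hence [Q(α):Q] = φ(252) = 72.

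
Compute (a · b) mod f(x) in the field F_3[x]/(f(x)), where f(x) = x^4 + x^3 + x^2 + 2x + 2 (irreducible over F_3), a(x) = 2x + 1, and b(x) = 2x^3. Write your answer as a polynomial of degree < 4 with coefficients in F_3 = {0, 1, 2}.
a · b ≡ x^3 + 2x^2 + x + 1 (mod f(x))

Multiply in F_3[x]: a(x)·b(x) = (2x + 1)·(2x^3) = x^4 + 2x^3. This has degree ≥ 4, so divide by f(x) over F_3: x^4 + 2x^3 = (1)·(x^4 + x^3 + x^2 + 2x + 2) + (x^3 + 2x^2 + x + 1). Hence a·b ≡ x^3 + 2x^2 + x + 1 (mod f). (F_3[x]/(f) is a field with 3^4 = 81 elements since f is irreducible of degree 4.)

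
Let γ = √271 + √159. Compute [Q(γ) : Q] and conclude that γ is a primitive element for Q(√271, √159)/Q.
[Q(γ) : Q] = 4 (equivalently, Q(γ) = Q(√271, √159))

Obviously Q(γ) ⊆ Q(√271, √159), and [Q(√271, √159):Q] = 4 (since 271, 159 are distinct squarefree integers > 1 with 43089 not a perfect square). To show equality we compute the minimal polynomial of γ. From γ = √271 + √159: γ^2 = 271 + 2√(43089) + 159 = 430 + 2√(43089), so γ^2 - 430 = 2√(43089); squaring, (γ^2 - 430)^2 = 4·43089, i.e. γ^4 - 860γ^2 + 184900 - 172356 = 0, i.e. γ^4 - 860γ^2 + 12544 = 0. So γ is a root of x^4 - 860x^2 + 12544. This polynomial is irreducible over Q: it has no rational root (each ±√271 ± √159 is irrational), and any factorization into two quadratics over Q would force √(43089) ∈ Q (pairing opposite roots) or √271, √159 ∈ Q (other pairings), all impossible. Hence [Q(γ):Q] = 4 = [Q(√271, √159):Q], so Q(γ) = Q(√271, √159).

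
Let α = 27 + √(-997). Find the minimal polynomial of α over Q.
m_α(x) = x^2 - 54x + 1726

From α - 27 = √(-997), squaring gives (α - 27)^2 = -997, i.e. α^2 - 54α + 729 = -997, so α^2 - 54α + 1726 = 0. The discriminant of x^2 - 54x + 1726 is (-54)^2 - 4·(1726) = 2916 - 6904 = -3988, and 4·(-997) is not a perfect square in Q since -997 is squarefree and ≠ 1. Hence x^2 - 54x + 1726 is irreducible over Q and is the minimal polynomial of α.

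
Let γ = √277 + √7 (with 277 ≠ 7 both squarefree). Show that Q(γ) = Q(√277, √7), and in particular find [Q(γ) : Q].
[Q(γ) : Q] = 4 (equivalently, Q(γ) = Q(√277, √7))

Obviously Q(γ) ⊆ Q(√277, √7), and [Q(√277, √7):Q] = 4 (since 277, 7 are distinct squarefree integers > 1 with 1939 not a perfect square). To show equality we compute the minimal polynomial of γ. From γ = √277 + √7: γ^2 = 277 + 2√(1939) + 7 = 284 + 2√(1939), so γ^2 - 284 = 2√(1939); squaring, (γ^2 - 284)^2 = 4·1939, i.e. γ^4 - 568γ^2 + 80656 - 7756 = 0, i.e. γ^4 - 568γ^2 + 72900 = 0. So γ is a root of x^4 - 568x^2 + 72900. This polynomial is irreducible over Q: it has no rational root (each ±√277 ± √7 is irrational), and any factorization into two quadratics over Q would force √(1939) ∈ Q (pairing opposite roots) or √277, √7 ∈ Q (other pairings), all impossible. Hence [Q(γ):Q] = 4 = [Q(√277, √7):Q], so Q(γ) = Q(√277, √7).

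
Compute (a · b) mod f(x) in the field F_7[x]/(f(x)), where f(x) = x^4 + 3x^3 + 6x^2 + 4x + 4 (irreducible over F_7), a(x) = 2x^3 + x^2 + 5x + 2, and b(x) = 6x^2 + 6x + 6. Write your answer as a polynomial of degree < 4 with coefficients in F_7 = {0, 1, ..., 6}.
a · b ≡ 2x^3 + 3x^2 + 3x (mod f(x))

Multiply in F_7[x]: a(x)·b(x) = (2x^3 + x^2 + 5x + 2)·(6x^2 + 6x + 6) = 5x^5 + 4x^4 + 6x^3 + 6x^2 + 5. This has degree ≥ 4, so divide by f(x) over F_7: 5x^5 + 4x^4 + 6x^3 + 6x^2 + 5 = (5x + 3)·(x^4 + 3x^3 + 6x^2 + 4x + 4) + (2x^3 + 3x^2 + 3x). Hence a·b ≡ 2x^3 + 3x^2 + 3x (mod f). (F_7[x]/(f) is a field with 7^4 = 2401 elements since f is irreducible of degree 4.)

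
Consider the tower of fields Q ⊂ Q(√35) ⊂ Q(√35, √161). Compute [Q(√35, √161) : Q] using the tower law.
[Q(√35, √161) : Q] = 4

[Q(√35):Q] = 2 (min poly x^2 - 35, irreducible since 35 is squarefree > 1). For the top step, suppose √161 ∈ Q(√35), say √161 = c + d√35 with c, d ∈ Q. Squaring: 161 = c^2 + 35d^2 + 2cd√35. Since √35 ∉ Q this forces 2cd = 0. If d = 0 then √161 = c ∈ Q, contradicting 161 squarefree > 1. If c = 0 then 161 = 35d^2, so 35·161 = (35d)^2 is a perfect square in Q — but 35·161 = 5635 is not a perfect square (since 35 and 161 are distinct squarefree integers). Contradiction. Hence √161 ∉ Q(√35), so x^2 - 161 stays irreducible over Q(√35) and [Q(√35, √161) : Q(√35)] = 2. By the tower law, [Q(√35, √161) : Q] = 2 · 2 = 4.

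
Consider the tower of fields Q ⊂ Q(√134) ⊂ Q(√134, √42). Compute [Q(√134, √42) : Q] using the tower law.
[Q(√134, √42) : Q] = 4

[Q(√134):Q] = 2 (min poly x^2 - 134, irreducible since 134 is squarefree > 1). For the top step, suppose √42 ∈ Q(√134), say √42 = c + d√134 with c, d ∈ Q. Squaring: 42 = c^2 + 134d^2 + 2cd√134. Since √134 ∉ Q this forces 2cd = 0. If d = 0 then √42 = c ∈ Q, contradicting 42 squarefree > 1. If c = 0 then 42 = 134d^2, so 134·42 = (134d)^2 is a perfect square in Q — but 134·42 = 5628 is not a perfect square (since 134 and 42 are distinct squarefree integers). Contradiction. Hence √42 ∉ Q(√134), so x^2 - 42 stays irreducible over Q(√134) and [Q(√134, √42) : Q(√134)] = 2. By the tower law, [Q(√134, √42) : Q] = 2 · 2 = 4.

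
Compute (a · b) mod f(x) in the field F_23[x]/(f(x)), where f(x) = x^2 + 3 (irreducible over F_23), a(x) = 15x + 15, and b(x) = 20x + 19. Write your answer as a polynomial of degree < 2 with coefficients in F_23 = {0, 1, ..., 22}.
a · b ≡ 10x + 6 (mod f(x))

Multiply in F_23[x]: a(x)·b(x) = (15x + 15)·(20x + 19) = x^2 + 10x + 9. This has degree ≥ 2, so divide by f(x) over F_23: x^2 + 10x + 9 = (1)·(x^2 + 3) + (10x + 6). Hence a·b ≡ 10x + 6 (mod f). (F_23[x]/(f) is a field with 23^2 = 529 elements since f is irreducible of degree 2.)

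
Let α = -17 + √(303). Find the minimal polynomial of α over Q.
m_α(x) = x^2 + 34x - 14

From α + 17 = √(303), squaring gives (α + 17)^2 = 303, i.e. α^2 + 34α + 289 = 303, so α^2 + 34α - 14 = 0. The discriminant of x^2 + 34x - 14 is (34)^2 - 4·(-14) = 1156 + 56 = 1212, and 4·(303) is not a perfect square in Q since 303 is squarefree and ≠ 1. Hence x^2 + 34x - 14 is irreducible over Q and is the minimal polynomial of α.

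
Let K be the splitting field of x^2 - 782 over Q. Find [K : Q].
[K : Q] = 2

f(x) = x^2 - 782 factors as (x - √782)(x + √782). The splitting field is K = Q(√782). Since 782 is squarefree and > 1, it is not a perfect square, so x^2 - 782 is irreducible over Q and [Q(√782) : Q] = 2. Hence [K : Q] = 2.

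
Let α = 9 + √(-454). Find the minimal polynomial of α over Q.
m_α(x) = x^2 - 18x + 535

From α - 9 = √(-454), squaring gives (α - 9)^2 = -454, i.e. α^2 - 18α + 81 = -454, so α^2 - 18α + 535 = 0. The discriminant of x^2 - 18x + 535 is (-18)^2 - 4·(535) = 324 - 2140 = -1816, and 4·(-454) is not a perfect square in Q since -454 is squarefree and ≠ 1. Hence x^2 - 18x + 535 is irreducible over Q and is the minimal polynomial of α.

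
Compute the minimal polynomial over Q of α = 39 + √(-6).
m_α(x) = x^2 - 78x + 1527

From α - 39 = √(-6), squaring gives (α - 39)^2 = -6, i.e. α^2 - 78α + 1521 = -6, so α^2 - 78α + 1527 = 0. The discriminant of x^2 - 78x + 1527 is (-78)^2 - 4·(1527) = 6084 - 6108 = -24, and 4·(-6) is not a perfect square in Q since -6 is squarefree and ≠ 1. Hence x^2 - 78x + 1527 is irreducible over Q and is the minimal polynomial of α.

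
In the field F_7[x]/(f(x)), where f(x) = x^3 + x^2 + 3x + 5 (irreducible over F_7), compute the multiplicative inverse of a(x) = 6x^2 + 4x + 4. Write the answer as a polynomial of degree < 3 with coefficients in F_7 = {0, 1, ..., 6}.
a(x)^(-1) ≡ 5x^2 + 4x + 2 (mod f(x))

Since f is irreducible over F_7, F_7[x]/(f) is a field and a(x) ≠ 0 has an inverse. Apply the extended Euclidean algorithm to f(x) and a(x) in F_7[x]: f(x) = (6x + 2)·a(x) + (6x + 4);  a(x) = (x)·(6x + 4) + (4). The last nonzero remainder is the constant 4 = gcd(f, a) in F_7. Back-substituting through the division chain expresses 4 = s(x)·a(x) + t(x)·f(x) with s(x) ≡ 6x^2 + 2x + 1 (mod f), so (6x^2 + 2x + 1)·a(x) ≡ 4 (mod f). Multiplying by 4^(-1) ≡ 2 in F_7 gives a(x)^(-1) ≡ 2·(6x^2 + 2x + 1) ≡ 5x^2 + 4x + 2 (mod f). Check: (6x^2 + 4x + 4)·(5x^2 + 4x + 2) = 2x^4 + 2x^3 + 6x^2 + 3x + 1 ≡ 1 (mod x^3 + x^2 + 3x + 5).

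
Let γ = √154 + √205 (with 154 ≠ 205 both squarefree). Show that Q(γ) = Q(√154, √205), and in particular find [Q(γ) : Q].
[Q(γ) : Q] = 4 (equivalently, Q(γ) = Q(√154, √205))

Obviously Q(γ) ⊆ Q(√154, √205), and [Q(√154, √205):Q] = 4 (since 154, 205 are distinct squarefree integers > 1 with 31570 not a perfect square). To show equality we compute the minimal polynomial of γ. From γ = √154 + √205: γ^2 = 154 + 2√(31570) + 205 = 359 + 2√(31570), so γ^2 - 359 = 2√(31570); squaring, (γ^2 - 359)^2 = 4·31570, i.e. γ^4 - 718γ^2 + 128881 - 126280 = 0, i.e. γ^4 - 718γ^2 + 2601 = 0. So γ is a root of x^4 - 718x^2 + 2601. This polynomial is irreducible over Q: it has no rational root (each ±√154 ± √205 is irrational), and any factorization into two quadratics over Q would force √(31570) ∈ Q (pairing opposite roots) or √154, √205 ∈ Q (other pairings), all impossible. Hence [Q(γ):Q] = 4 = [Q(√154, √205):Q], so Q(γ) = Q(√154, √205).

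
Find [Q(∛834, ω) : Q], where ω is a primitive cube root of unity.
[Q(∛834, ω) : Q] = 6

[Q(∛834):Q] = 3 (min poly x^3 - 834, irreducible since 834 is not a perfect cube). [Q(ω):Q] = 2 (min poly x^2 + x + 1). Since Q(∛834) ⊂ R and ω ∉ R, we have ω ∉ Q(∛834), so x^2 + x + 1 remains irreducible over Q(∛834) and [Q(∛834, ω) : Q(∛834)] = 2. By the tower law, [Q(∛834, ω) : Q] = 3 · 2 = 6. (In fact Q(∛834, ω) is the splitting field of x^3 - 834 over Q.)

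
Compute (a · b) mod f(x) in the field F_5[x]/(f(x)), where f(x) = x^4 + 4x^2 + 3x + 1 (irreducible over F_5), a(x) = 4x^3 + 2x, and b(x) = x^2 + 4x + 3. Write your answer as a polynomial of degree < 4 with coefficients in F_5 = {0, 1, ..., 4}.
a · b ≡ 3x^3 + 2x^2 + 4x + 4 (mod f(x))

Multiply in F_5[x]: a(x)·b(x) = (4x^3 + 2x)·(x^2 + 4x + 3) = 4x^5 + x^4 + 4x^3 + 3x^2 + x. This has degree ≥ 4, so divide by f(x) over F_5: 4x^5 + x^4 + 4x^3 + 3x^2 + x = (4x + 1)·(x^4 + 4x^2 + 3x + 1) + (3x^3 + 2x^2 + 4x + 4). Hence a·b ≡ 3x^3 + 2x^2 + 4x + 4 (mod f). (F_5[x]/(f) is a field with 5^4 = 625 elements since f is irreducible of degree 4.)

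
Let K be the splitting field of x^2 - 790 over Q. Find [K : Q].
[K : Q] = 2

f(x) = x^2 - 790 factors as (x - √790)(x + √790). The splitting field is K = Q(√790). Since 790 is squarefree and > 1, it is not a perfect square, so x^2 - 790 is irreducible over Q and [Q(√790) : Q] = 2. Hence [K : Q] = 2.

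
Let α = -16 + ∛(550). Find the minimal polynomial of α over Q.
m_α(x) = x^3 + 48x^2 + 768x + 3546

Set β = α + 16 = ∛(550), so β^3 = 550. Then (α + 16)^3 - 550 = 0, i.e. α is a root of g(x) = (x + 16)^3 - 550 = x^3 + 48x^2 + 768x + 3546. Since g(x) = h(x + 16) where h(x) = x^3 - 550, and h is irreducible over Q (because 550 is not a perfect cube, so h has no rational root, and a monic cubic with no rational root is irreducible), g is also irreducible (irreducibility is preserved under the substitution x → x + 16). Hence m_α(x) = x^3 + 48x^2 + 768x + 3546.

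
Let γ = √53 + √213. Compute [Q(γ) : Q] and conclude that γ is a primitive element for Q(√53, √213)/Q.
[Q(γ) : Q] = 4 (equivalently, Q(γ) = Q(√53, √213))

Obviously Q(γ) ⊆ Q(√53, √213), and [Q(√53, √213):Q] = 4 (since 53, 213 are distinct squarefree integers > 1 with 11289 not a perfect square). To show equality we compute the minimal polynomial of γ. From γ = √53 + √213: γ^2 = 53 + 2√(11289) + 213 = 266 + 2√(11289), so γ^2 - 266 = 2√(11289); squaring, (γ^2 - 266)^2 = 4·11289, i.e. γ^4 - 532γ^2 + 70756 - 45156 = 0, i.e. γ^4 - 532γ^2 + 25600 = 0. So γ is a root of x^4 - 532x^2 + 25600. This polynomial is irreducible over Q: it has no rational root (each ±√53 ± √213 is irrational), and any factorization into two quadratics over Q would force √(11289) ∈ Q (pairing opposite roots) or √53, √213 ∈ Q (other pairings), all impossible. Hence [Q(γ):Q] = 4 = [Q(√53, √213):Q], so Q(γ) = Q(√53, √213).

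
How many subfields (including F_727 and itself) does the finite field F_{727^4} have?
F_{727^4} has 3 subfields

The subfields of F_{p^n} are exactly the fields F_{p^d} for d | n (each is the fixed field of the unique index-d subgroup of Gal(F_{p^n}/F_p) ≅ Z/nZ). The divisors of n = 4 are {1, 2, 4}, giving 3 subfields: F_{727^1}, F_{727^2}, F_{727^4}.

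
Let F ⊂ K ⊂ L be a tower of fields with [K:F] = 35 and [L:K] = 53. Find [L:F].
[L:F] = 1855

The tower law says that for any tower of field extensions F ⊂ K ⊂ L with finite degrees, [L:F] = [L:K] · [K:F]. Here this gives [L:F] = 53 · 35 = 1855.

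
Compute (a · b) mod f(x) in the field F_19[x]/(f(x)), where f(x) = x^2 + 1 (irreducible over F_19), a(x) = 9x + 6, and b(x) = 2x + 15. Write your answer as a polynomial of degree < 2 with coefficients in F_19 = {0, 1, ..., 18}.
a · b ≡ 14x + 15 (mod f(x))

Multiply in F_19[x]: a(x)·b(x) = (9x + 6)·(2x + 15) = 18x^2 + 14x + 14. This has degree ≥ 2, so divide by f(x) over F_19: 18x^2 + 14x + 14 = (18)·(x^2 + 1) + (14x + 15). Hence a·b ≡ 14x + 15 (mod f). (F_19[x]/(f) is a field with 19^2 = 361 elements since f is irreducible of degree 2.)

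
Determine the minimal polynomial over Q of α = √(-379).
m_α(x) = x^2 + 379

α satisfies α^2 + 379 = 0, so x^2 + 379 annihilates α. Since d = -379 is squarefree and ≠ 1, it is not a perfect square in Q, so x^2 + 379 has no rational root and is therefore irreducible over Q (a degree-2 polynomial over a field is irreducible iff it has no root). Hence m_α(x) = x^2 + 379.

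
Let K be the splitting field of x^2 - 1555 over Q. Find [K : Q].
[K : Q] = 2

f(x) = x^2 - 1555 factors as (x - √1555)(x + √1555). The splitting field is K = Q(√1555). Since 1555 is squarefree and > 1, it is not a perfect square, so x^2 - 1555 is irreducible over Q and [Q(√1555) : Q] = 2. Hence [K : Q] = 2.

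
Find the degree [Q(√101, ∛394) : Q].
[Q(√101, ∛394) : Q] = 6

Let L = Q(√101, ∛394). Since Q(√101) ⊂ L and [Q(√101):Q] = 2, the tower law gives 2 | [L:Q]. Likewise Q(∛394) ⊂ L with [Q(∛394):Q] = 3 (because 394 is not a perfect cube), so 3 | [L:Q]. As gcd(2,3) = 1, [L:Q] is divisible by 6. Conversely L is generated over Q by √101 and ∛394, so [L:Q] ≤ 2·3 = 6. Therefore [Q(√101, ∛394) : Q] = 6.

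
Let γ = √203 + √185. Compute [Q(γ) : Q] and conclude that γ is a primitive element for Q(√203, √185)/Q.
[Q(γ) : Q] = 4 (equivalently, Q(γ) = Q(√203, √185))

Obviously Q(γ) ⊆ Q(√203, √185), and [Q(√203, √185):Q] = 4 (since 203, 185 are distinct squarefree integers > 1 with 37555 not a perfect square). To show equality we compute the minimal polynomial of γ. From γ = √203 + √185: γ^2 = 203 + 2√(37555) + 185 = 388 + 2√(37555), so γ^2 - 388 = 2√(37555); squaring, (γ^2 - 388)^2 = 4·37555, i.e. γ^4 - 776γ^2 + 150544 - 150220 = 0, i.e. γ^4 - 776γ^2 + 324 = 0. So γ is a root of x^4 - 776x^2 + 324. This polynomial is irreducible over Q: it has no rational root (each ±√203 ± √185 is irrational), and any factorization into two quadratics over Q would force √(37555) ∈ Q (pairing opposite roots) or √203, √185 ∈ Q (other pairings), all impossible. Hence [Q(γ):Q] = 4 = [Q(√203, √185):Q], so Q(γ) = Q(√203, √185).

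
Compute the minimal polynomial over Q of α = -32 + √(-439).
m_α(x) = x^2 + 64x + 1463

From α + 32 = √(-439), squaring gives (α + 32)^2 = -439, i.e. α^2 + 64α + 1024 = -439, so α^2 + 64α + 1463 = 0. The discriminant of x^2 + 64x + 1463 is (64)^2 - 4·(1463) = 4096 - 5852 = -1756, and 4·(-439) is not a perfect square in Q since -439 is squarefree and ≠ 1. Hence x^2 + 64x + 1463 is irreducible over Q and is the minimal polynomial of α.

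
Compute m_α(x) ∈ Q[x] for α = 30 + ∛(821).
m_α(x) = x^3 - 90x^2 + 2700x - 27821

Set β = α - 30 = ∛(821), so β^3 = 821. Then (α - 30)^3 - 821 = 0, i.e. α is a root of g(x) = (x - 30)^3 - 821 = x^3 - 90x^2 + 2700x - 27821. Since g(x) = h(x - 30) where h(x) = x^3 - 821, and h is irreducible over Q (because 821 is not a perfect cube, so h has no rational root, and a monic cubic with no rational root is irreducible), g is also irreducible (irreducibility is preserved under the substitution x → x - 30). Hence m_α(x) = x^3 - 90x^2 + 2700x - 27821.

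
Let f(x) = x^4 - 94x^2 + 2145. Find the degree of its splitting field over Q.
[K : Q] = 4

Solving the quadratic in x^2: x^2 = (94 ± √(94^2 - 4·2145))/2 = (94 ± √256)/2 = (94 ± 16)/2, giving x^2 = 55 or x^2 = 39. So f(x) = (x^2 - 55)(x^2 - 39) and the roots of f are ±√55, ±√39. Hence the splitting field is K = Q(√55, √39). Since 55 and 39 are distinct squarefree integers > 1, their product 2145 is not a perfect square, so √39 ∉ Q(√55). By the tower law [K:Q] = [Q(√55,√39):Q(√55)] · [Q(√55):Q] = 2 · 2 = 4.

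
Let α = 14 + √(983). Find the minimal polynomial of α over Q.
m_α(x) = x^2 - 28x - 787

From α - 14 = √(983), squaring gives (α - 14)^2 = 983, i.e. α^2 - 28α + 196 = 983, so α^2 - 28α - 787 = 0. The discriminant of x^2 - 28x - 787 is (-28)^2 - 4·(-787) = 784 + 3148 = 3932, and 4·(983) is not a perfect square in Q since 983 is squarefree and ≠ 1. Hence x^2 - 28x - 787 is irreducible over Q and is the minimal polynomial of α.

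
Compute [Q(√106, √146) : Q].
[Q(√106, √146) : Q] = 4

[Q(√106):Q] = 2 (min poly x^2 - 106, irreducible since 106 is squarefree > 1). For the top step, suppose √146 ∈ Q(√106), say √146 = c + d√106 with c, d ∈ Q. Squaring: 146 = c^2 + 106d^2 + 2cd√106. Since √106 ∉ Q this forces 2cd = 0. If d = 0 then √146 = c ∈ Q, contradicting 146 squarefree > 1. If c = 0 then 146 = 106d^2, so 106·146 = (106d)^2 is a perfect square in Q — but 106·146 = 15476 is not a perfect square (since 106 and 146 are distinct squarefree integers). Contradiction. Hence √146 ∉ Q(√106), so x^2 - 146 stays irreducible over Q(√106) and [Q(√106, √146) : Q(√106)] = 2. By the tower law, [Q(√106, √146) : Q] = 2 · 2 = 4.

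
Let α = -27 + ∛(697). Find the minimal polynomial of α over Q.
m_α(x) = x^3 + 81x^2 + 2187x + 18986

Set β = α + 27 = ∛(697), so β^3 = 697. Then (α + 27)^3 - 697 = 0, i.e. α is a root of g(x) = (x + 27)^3 - 697 = x^3 + 81x^2 + 2187x + 18986. Since g(x) = h(x + 27) where h(x) = x^3 - 697, and h is irreducible over Q (because 697 is not a perfect cube, so h has no rational root, and a monic cubic with no rational root is irreducible), g is also irreducible (irreducibility is preserved under the substitution x → x + 27). Hence m_α(x) = x^3 + 81x^2 + 2187x + 18986.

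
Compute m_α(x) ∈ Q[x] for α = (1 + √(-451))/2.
m_α(x) = x^2 - x + 113

From 2α - 1 = √(-451), squaring gives (2α - 1)^2 = -451, i.e. 4α^2 - 4α + 1 = -451, so α^2 - α + (1 + 451)/4 = 0. Since -451 ≡ 1 (mod 4), (1 + 451)/4 = 113 ∈ Z. The polynomial x^2 - x + 113 has discriminant 1 - 4·(113) = -451, which is not a perfect square in Q (d = -451 is squarefree and ≠ 1), so x^2 - x + 113 is irreducible over Q. It is the minimal polynomial of α.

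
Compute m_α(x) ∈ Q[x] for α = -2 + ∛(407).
m_α(x) = x^3 + 6x^2 + 12x - 399

Set β = α + 2 = ∛(407), so β^3 = 407. Then (α + 2)^3 - 407 = 0, i.e. α is a root of g(x) = (x + 2)^3 - 407 = x^3 + 6x^2 + 12x - 399. Since g(x) = h(x + 2) where h(x) = x^3 - 407, and h is irreducible over Q (because 407 is not a perfect cube, so h has no rational root, and a monic cubic with no rational root is irreducible), g is also irreducible (irreducibility is preserved under the substitution x → x + 2). Hence m_α(x) = x^3 + 6x^2 + 12x - 399.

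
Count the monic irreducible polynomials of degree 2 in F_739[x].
There are 272691 monic irreducible polynomials of degree 2 over F_739

Each element of F_{739^2} that lies in no proper subfield is a root of exactly one monic irreducible of degree 2 over F_739, and each such polynomial has 2 distinct roots in F_{739^2}. By Möbius inversion the count is N_739(2) = (1/2) Σ_{d|2} μ(2/d) · 739^d = (1/2)(μ(2)·739^1 + μ(1)·739^2) = 545382/2 = 272691.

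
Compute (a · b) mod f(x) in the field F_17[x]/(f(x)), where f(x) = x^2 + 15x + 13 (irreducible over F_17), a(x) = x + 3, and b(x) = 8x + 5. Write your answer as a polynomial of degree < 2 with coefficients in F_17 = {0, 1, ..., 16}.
a · b ≡ 11x + 13 (mod f(x))

Multiply in F_17[x]: a(x)·b(x) = (x + 3)·(8x + 5) = 8x^2 + 12x + 15. This has degree ≥ 2, so divide by f(x) over F_17: 8x^2 + 12x + 15 = (8)·(x^2 + 15x + 13) + (11x + 13). Hence a·b ≡ 11x + 13 (mod f). (F_17[x]/(f) is a field with 17^2 = 289 elements since f is irreducible of degree 2.)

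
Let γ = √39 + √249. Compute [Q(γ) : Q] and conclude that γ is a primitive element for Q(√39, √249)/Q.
[Q(γ) : Q] = 4 (equivalently, Q(γ) = Q(√39, √249))

Obviously Q(γ) ⊆ Q(√39, √249), and [Q(√39, √249):Q] = 4 (since 39, 249 are distinct squarefree integers > 1 with 9711 not a perfect square). To show equality we compute the minimal polynomial of γ. From γ = √39 + √249: γ^2 = 39 + 2√(9711) + 249 = 288 + 2√(9711), so γ^2 - 288 = 2√(9711); squaring, (γ^2 - 288)^2 = 4·9711, i.e. γ^4 - 576γ^2 + 82944 - 38844 = 0, i.e. γ^4 - 576γ^2 + 44100 = 0. So γ is a root of x^4 - 576x^2 + 44100. This polynomial is irreducible over Q: it has no rational root (each ±√39 ± √249 is irrational), and any factorization into two quadratics over Q would force √(9711) ∈ Q (pairing opposite roots) or √39, √249 ∈ Q (other pairings), all impossible. Hence [Q(γ):Q] = 4 = [Q(√39, √249):Q], so Q(γ) = Q(√39, √249).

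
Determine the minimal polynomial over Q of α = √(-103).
m_α(x) = x^2 + 103

α satisfies α^2 + 103 = 0, so x^2 + 103 annihilates α. Since d = -103 is squarefree and ≠ 1, it is not a perfect square in Q, so x^2 + 103 has no rational root and is therefore irreducible over Q (a degree-2 polynomial over a field is irreducible iff it has no root). Hence m_α(x) = x^2 + 103.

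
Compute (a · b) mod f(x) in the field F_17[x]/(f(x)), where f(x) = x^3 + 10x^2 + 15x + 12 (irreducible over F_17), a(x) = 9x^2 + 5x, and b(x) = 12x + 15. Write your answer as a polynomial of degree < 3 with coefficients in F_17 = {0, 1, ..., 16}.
a · b ≡ 16x^2 + 2x + 13 (mod f(x))

Multiply in F_17[x]: a(x)·b(x) = (9x^2 + 5x)·(12x + 15) = 6x^3 + 8x^2 + 7x. This has degree ≥ 3, so divide by f(x) over F_17: 6x^3 + 8x^2 + 7x = (6)·(x^3 + 10x^2 + 15x + 12) + (16x^2 + 2x + 13). Hence a·b ≡ 16x^2 + 2x + 13 (mod f). (F_17[x]/(f) is a field with 17^3 = 4913 elements since f is irreducible of degree 3.)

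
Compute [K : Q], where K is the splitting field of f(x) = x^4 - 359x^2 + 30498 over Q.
[K : Q] = 4

Solving the quadratic in x^2: x^2 = (359 ± √(359^2 - 4·30498))/2 = (359 ± √6889)/2 = (359 ± 83)/2, giving x^2 = 138 or x^2 = 221. So f(x) = (x^2 - 138)(x^2 - 221) and the roots of f are ±√138, ±√221. Hence the splitting field is K = Q(√138, √221). Since 138 and 221 are distinct squarefree integers > 1, their product 30498 is not a perfect square, so √221 ∉ Q(√138). By the tower law [K:Q] = [Q(√138,√221):Q(√138)] · [Q(√138):Q] = 2 · 2 = 4.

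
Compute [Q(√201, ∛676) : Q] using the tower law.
[Q(√201, ∛676) : Q] = 6

Let L = Q(√201, ∛676). Since Q(√201) ⊂ L and [Q(√201):Q] = 2, the tower law gives 2 | [L:Q]. Likewise Q(∛676) ⊂ L with [Q(∛676):Q] = 3 (because 676 is not a perfect cube), so 3 | [L:Q]. As gcd(2,3) = 1, [L:Q] is divisible by 6. Conversely L is generated over Q by √201 and ∛676, so [L:Q] ≤ 2·3 = 6. Therefore [Q(√201, ∛676) : Q] = 6.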